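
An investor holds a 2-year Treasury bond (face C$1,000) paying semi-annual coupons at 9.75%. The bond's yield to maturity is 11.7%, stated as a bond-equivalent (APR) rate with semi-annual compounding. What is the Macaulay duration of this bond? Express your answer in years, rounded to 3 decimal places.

1.862 years

Periodic yield y = 0.0585. Discount each cash flow and weight by its period:
  t   CF        PV=CF/(1+0.0585)^t    t·PV
  1        48.75        46.0557        46.0557
  2        48.75        43.5104        87.0208
  3        48.75        41.1057       123.3171
  4     1,048.75       835.4270     3,341.7081
  Σ                    966.0989     3,598.1017
Price P = Σ PV = 966.0989.
Macaulay duration = Σ(t·PV) / P = 3,598.1017 / 966.0989 = 3.72436 half-year periods.
In years: 3.72436 / 2 = 1.86218 years.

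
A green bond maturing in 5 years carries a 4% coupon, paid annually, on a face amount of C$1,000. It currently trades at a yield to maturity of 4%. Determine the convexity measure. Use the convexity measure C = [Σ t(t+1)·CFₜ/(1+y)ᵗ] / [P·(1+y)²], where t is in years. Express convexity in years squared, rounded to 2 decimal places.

With y = 0.04:
  t   CF        PV=CF/(1+0.04)^t    t·PV        t(t+1)·PV
  1        40.00        38.4615        38.4615          76.9231
  2        40.00        36.9822        73.9645         221.8935
  3        40.00        35.5599       106.6796         426.7183
  4        40.00        34.1922       136.7687         683.8434
  5     1,040.00       854.8042     4,274.0210      25,644.1257
  Σ                  1,000.0000     4,629.8952      27,053.5039
P = 1,000.0000.
Convexity = Σ t(t+1)·PV / [P·(1+y)²] = 27,053.5039 / (1,000.0000 × 1.081600) = 25.01249.

25.01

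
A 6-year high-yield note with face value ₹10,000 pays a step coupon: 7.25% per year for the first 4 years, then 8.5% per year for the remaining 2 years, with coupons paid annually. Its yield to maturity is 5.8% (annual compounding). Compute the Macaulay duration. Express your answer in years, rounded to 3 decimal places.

Periodic yield y = 0.058. Discount each cash flow and weight by its year:
  t   CF        PV=CF/(1+0.058)^t    t·PV
  1       725.00       685.2552       685.2552
  2       725.00       647.6892     1,295.3784
  3       725.00       612.1826     1,836.5479
  4       725.00       578.6225     2,314.4901
  5       850.00       641.1957     3,205.9784
  6    10,850.00     7,735.9870    46,415.9221
  Σ                 10,900.9323    55,753.5721
Price P = Σ PV = 10,900.9323.
Macaulay duration = Σ(t·PV) / P = 55,753.5721 / 10,900.9323 = 5.11457 years.

5.115 years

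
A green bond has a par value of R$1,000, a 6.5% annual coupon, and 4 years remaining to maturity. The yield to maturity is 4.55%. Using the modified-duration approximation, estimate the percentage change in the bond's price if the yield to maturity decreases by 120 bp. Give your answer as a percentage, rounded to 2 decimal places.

+4.20%

Periodic yield y = 0.0455. Modified duration first:
  t   CF        PV=CF/(1+0.0455)^t    t·PV
  1        65.00        62.1712        62.1712
  2        65.00        59.4655       118.9311
  3        65.00        56.8776       170.6328
  4     1,065.00       891.3607     3,565.4426
  Σ                  1,069.8750     3,917.1777
P = 1,069.8750; D_Mac = 3.66134 yrs; D_mod = 3.66134/(1+0.0455) = 3.50200 yrs.
ΔP/P ≈ -D_mod · Δy = -3.50200 × (-0.012) = +0.042024 = +4.2024%.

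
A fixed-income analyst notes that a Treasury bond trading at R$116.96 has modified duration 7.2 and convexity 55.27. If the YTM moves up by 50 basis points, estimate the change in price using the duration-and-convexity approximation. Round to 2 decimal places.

Duration effect: -D_mod·Δy = -7.2 × (+0.005) = -0.036000
Convexity effect: ½·C·(Δy)² = 0.5 × 55.27 × (0.005)² = +0.000690875
ΔP/P ≈ -0.036000 + 0.000690875 = -0.035309125
ΔP ≈ 116.96 × (-0.035309125) = -4.12975526.

-R$4.13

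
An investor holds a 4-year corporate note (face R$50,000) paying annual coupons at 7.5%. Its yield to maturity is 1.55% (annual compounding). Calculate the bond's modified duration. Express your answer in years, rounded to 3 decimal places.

3.588 years

Periodic yield y = 0.0155. First find Macaulay duration:
  t   CF        PV=CF/(1+0.0155)^t    t·PV
  1     3,750.00     3,692.7622     3,692.7622
  2     3,750.00     3,636.3980     7,272.7960
  3     3,750.00     3,580.8942    10,742.6825
  4    53,750.00    50,542.7372   202,170.9487
  Σ                 61,452.7915   223,879.1893
P = 61,452.7915; Macaulay duration = 223,879.1893 / 61,452.7915 = 3.64311 years.
Modified duration = D_Mac / (1 + y) = 3.64311 / 1.0155 = 3.58750 years.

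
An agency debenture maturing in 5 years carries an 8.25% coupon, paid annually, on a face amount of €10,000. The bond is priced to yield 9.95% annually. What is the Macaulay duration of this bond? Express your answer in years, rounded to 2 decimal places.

4.27 years

Periodic yield y = 0.0995. Discount each cash flow and weight by its year:
  t   CF        PV=CF/(1+0.0995)^t    t·PV
  1       825.00       750.3411       750.3411
  2       825.00       682.4384     1,364.8769
  3       825.00       620.6807     1,862.0421
  4       825.00       564.5118     2,258.0471
  5    10,825.00     6,736.7703    33,683.8513
  Σ                  9,354.7422    39,919.1585
Price P = Σ PV = 9,354.7422.
Macaulay duration = Σ(t·PV) / P = 39,919.1585 / 9,354.7422 = 4.26726 years.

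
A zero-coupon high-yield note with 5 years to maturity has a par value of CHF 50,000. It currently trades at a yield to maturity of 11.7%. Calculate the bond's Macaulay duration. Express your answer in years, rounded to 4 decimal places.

5.0000 years

A zero-coupon bond has a single cash flow at maturity, so its Macaulay duration equals its maturity: 5 years.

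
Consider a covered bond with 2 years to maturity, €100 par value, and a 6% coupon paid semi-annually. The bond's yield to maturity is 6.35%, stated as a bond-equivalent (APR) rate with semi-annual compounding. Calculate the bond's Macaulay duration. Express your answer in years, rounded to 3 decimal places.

1.914 years

Periodic yield y = 0.03175. Discount each cash flow and weight by its period:
  t   CF        PV=CF/(1+0.03175)^t    t·PV
  1         3.00         2.9077         2.9077
  2         3.00         2.8182         5.6364
  3         3.00         2.7315         8.1944
  4       103.00        90.8949       363.5794
  Σ                     99.3522       380.3180
Price P = Σ PV = 99.3522.
Macaulay duration = Σ(t·PV) / P = 380.3180 / 99.3522 = 3.82798 half-year periods.
In years: 3.82798 / 2 = 1.91399 years.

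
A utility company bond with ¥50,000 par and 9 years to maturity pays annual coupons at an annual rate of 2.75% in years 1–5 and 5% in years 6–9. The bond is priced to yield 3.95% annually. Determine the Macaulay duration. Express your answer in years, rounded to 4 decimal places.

Periodic yield y = 0.0395. Discount each cash flow and weight by its year:
  t   CF        PV=CF/(1+0.0395)^t    t·PV
  1     1,375.00     1,322.7513     1,322.7513
  2     1,375.00     1,272.4880     2,544.9761
  3     1,375.00     1,224.1347     3,672.4042
  4     1,375.00     1,177.6188     4,710.4751
  5     1,375.00     1,132.8704     5,664.3520
  6     2,500.00     1,981.4953    11,888.9718
  7     2,500.00     1,906.2004    13,343.4027
  8     2,500.00     1,833.7666    14,670.1328
  9    52,500.00    37,045.7900   333,412.1099
  Σ                 48,897.1156   391,229.5759
Price P = Σ PV = 48,897.1156.
Macaulay duration = Σ(t·PV) / P = 391,229.5759 / 48,897.1156 = 8.00108 years.

8.0011 years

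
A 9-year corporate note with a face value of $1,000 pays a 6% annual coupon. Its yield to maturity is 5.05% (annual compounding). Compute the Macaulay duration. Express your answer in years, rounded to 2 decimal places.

7.27 years

Periodic yield y = 0.0505. Discount each cash flow and weight by its year:
  t   CF        PV=CF/(1+0.0505)^t    t·PV
  1        60.00        57.1157        57.1157
  2        60.00        54.3700       108.7400
  3        60.00        51.7563       155.2688
  4        60.00        49.2682       197.0729
  5        60.00        46.8998       234.4990
  6        60.00        44.6452       267.8713
  7        60.00        42.4990       297.4931
  8        60.00        40.4560       323.6479
  9     1,060.00       680.3640     6,123.2764
  Σ                  1,067.3742     7,764.9851
Price P = Σ PV = 1,067.3742.
Macaulay duration = Σ(t·PV) / P = 7,764.9851 / 1,067.3742 = 7.27485 years.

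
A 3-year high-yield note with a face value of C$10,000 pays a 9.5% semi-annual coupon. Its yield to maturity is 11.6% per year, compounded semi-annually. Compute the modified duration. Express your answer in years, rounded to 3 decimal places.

Periodic yield y = 0.058. First find Macaulay duration:
  t   CF        PV=CF/(1+0.058)^t    t·PV
  1       475.00       448.9603       448.9603
  2       475.00       424.3481       848.6962
  3       475.00       401.0852     1,203.2555
  4       475.00       379.0975     1,516.3901
  5       475.00       358.3152     1,791.5762
  6    10,475.00     7,468.6142    44,811.6851
  Σ                  9,480.4205    50,620.5634
P = 9,480.4205; Macaulay duration = 50,620.5634 / 9,480.4205 = 5.33949 half-year periods = 2.66974 years.
Modified duration = D_Mac / (1 + y) = 2.66974 / 1.058 = 2.52339 years.

2.523 years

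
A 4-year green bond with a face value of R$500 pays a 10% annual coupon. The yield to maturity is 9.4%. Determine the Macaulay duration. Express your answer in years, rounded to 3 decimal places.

3.492 years

Periodic yield y = 0.094. Discount each cash flow and weight by its year:
  t   CF        PV=CF/(1+0.094)^t    t·PV
  1        50.00        45.7038        45.7038
  2        50.00        41.7768        83.5536
  3        50.00        38.1872       114.5617
  4       550.00       383.9666     1,535.8662
  Σ                    509.6344     1,779.6854
Price P = Σ PV = 509.6344.
Macaulay duration = Σ(t·PV) / P = 1,779.6854 / 509.6344 = 3.49208 years.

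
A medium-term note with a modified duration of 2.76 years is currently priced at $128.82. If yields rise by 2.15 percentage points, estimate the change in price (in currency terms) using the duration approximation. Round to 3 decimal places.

Duration approximation: ΔP/P ≈ -D_mod · Δy = -2.76 × (+0.0215) = -0.059340.
ΔP ≈ 128.82 × (-0.059340) = -7.6441788.

-$7.644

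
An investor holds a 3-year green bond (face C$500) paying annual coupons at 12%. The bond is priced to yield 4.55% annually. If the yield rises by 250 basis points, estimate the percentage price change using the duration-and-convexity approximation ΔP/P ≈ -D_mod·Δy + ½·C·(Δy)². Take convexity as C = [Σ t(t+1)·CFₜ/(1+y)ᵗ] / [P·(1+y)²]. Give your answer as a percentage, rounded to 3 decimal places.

With y = 0.0455:
  t   CF        PV=CF/(1+0.0455)^t    t·PV        t(t+1)·PV
  1        60.00        57.3888        57.3888         114.7776
  2        60.00        54.8913       109.7825         329.3475
  3       560.00       490.0224     1,470.0671       5,880.2686
  Σ                    602.3024     1,637.2385       6,324.3937
P = 602.3024; D_Mac = 2.71830 yrs; D_mod = 2.60000 yrs; C = 9.60630.
Duration effect: -2.60000 × (+0.025) = -0.065000
Convexity effect: 0.5 × 9.60630 × (0.025)² = +0.0030020
ΔP/P ≈ -0.065000 + 0.0030020 = -0.061998 = -6.1998%.

-6.200%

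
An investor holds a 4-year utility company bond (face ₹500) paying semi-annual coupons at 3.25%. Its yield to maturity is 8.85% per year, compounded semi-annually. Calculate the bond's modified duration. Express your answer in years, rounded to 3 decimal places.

Periodic yield y = 0.04425. First find Macaulay duration:
  t   CF        PV=CF/(1+0.04425)^t    t·PV
  1        8.125         7.7807         7.7807
  2        8.125         7.4510        14.9020
  3        8.125         7.1353        21.4058
  4        8.125         6.8329        27.3316
  5        8.125         6.5434        32.7168
  6        8.125         6.2661        37.5965
  7        8.125         6.0006        42.0039
  8      508.125       359.3641     2,874.9128
  Σ                    407.3740     3,058.6502
P = 407.3740; Macaulay duration = 3,058.6502 / 407.3740 = 7.50821 half-year periods = 3.75411 years.
Modified duration = D_Mac / (1 + y) = 3.75411 / 1.04425 = 3.59503 years.

3.595 years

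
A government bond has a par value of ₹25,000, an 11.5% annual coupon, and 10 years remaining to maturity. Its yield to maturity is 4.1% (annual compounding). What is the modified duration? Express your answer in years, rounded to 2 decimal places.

6.91 years

Periodic yield y = 0.041. First find Macaulay duration:
  t   CF        PV=CF/(1+0.041)^t    t·PV
  1     2,875.00     2,761.7675     2,761.7675
  2     2,875.00     2,652.9947     5,305.9895
  3     2,875.00     2,548.5060     7,645.5180
  4     2,875.00     2,448.1326     9,792.5303
  5     2,875.00     2,351.7124    11,758.5618
  6     2,875.00     2,259.0897    13,554.5381
  7     2,875.00     2,170.1150    15,190.8048
  8     2,875.00     2,084.6445    16,677.1563
  9     2,875.00     2,002.5404    18,022.8635
  10   27,875.00    18,651.2344   186,512.3444
  Σ                 39,930.7372   287,222.0741
P = 39,930.7372; Macaulay duration = 287,222.0741 / 39,930.7372 = 7.19301 years.
Modified duration = D_Mac / (1 + y) = 7.19301 / 1.041 = 6.90971 years.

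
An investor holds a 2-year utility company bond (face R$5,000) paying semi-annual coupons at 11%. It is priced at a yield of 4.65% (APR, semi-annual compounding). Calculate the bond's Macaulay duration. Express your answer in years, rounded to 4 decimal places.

Periodic yield y = 0.02325. Discount each cash flow and weight by its period:
  t   CF        PV=CF/(1+0.02325)^t    t·PV
  1       275.00       268.7515       268.7515
  2       275.00       262.6450       525.2901
  3       275.00       256.6773       770.0318
  4     5,275.00     4,811.6657    19,246.6630
  Σ                  5,599.7396    20,810.7364
Price P = Σ PV = 5,599.7396.
Macaulay duration = Σ(t·PV) / P = 20,810.7364 / 5,599.7396 = 3.71638 half-year periods.
In years: 3.71638 / 2 = 1.85819 years.

1.8582 years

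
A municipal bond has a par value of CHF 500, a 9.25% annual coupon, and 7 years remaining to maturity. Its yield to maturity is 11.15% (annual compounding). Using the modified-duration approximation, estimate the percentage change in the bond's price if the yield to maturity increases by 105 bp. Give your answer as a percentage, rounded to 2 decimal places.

-5.07%

Periodic yield y = 0.1115. Modified duration first:
  t   CF        PV=CF/(1+0.1115)^t    t·PV
  1        46.25        41.6104        41.6104
  2        46.25        37.4363        74.8726
  3        46.25        33.6809       101.0426
  4        46.25        30.3022       121.2087
  5        46.25        27.2624       136.3121
  6        46.25        24.5276       147.1656
  7       546.25       260.6305     1,824.4133
  Σ                    455.4503     2,446.6253
P = 455.4503; D_Mac = 5.37188 yrs; D_mod = 5.37188/(1+0.1115) = 4.83300 yrs.
ΔP/P ≈ -D_mod · Δy = -4.83300 × (+0.0105) = -0.050747 = -5.0747%.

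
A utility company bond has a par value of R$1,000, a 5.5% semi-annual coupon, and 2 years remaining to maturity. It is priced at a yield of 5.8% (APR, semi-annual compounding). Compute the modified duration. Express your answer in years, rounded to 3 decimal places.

Periodic yield y = 0.029. First find Macaulay duration:
  t   CF        PV=CF/(1+0.029)^t    t·PV
  1        27.50        26.7250        26.7250
  2        27.50        25.9718        51.9436
  3        27.50        25.2398        75.7195
  4     1,027.50       916.4744     3,665.8975
  Σ                    994.4110     3,820.2856
P = 994.4110; Macaulay duration = 3,820.2856 / 994.4110 = 3.84176 half-year periods = 1.92088 years.
Modified duration = D_Mac / (1 + y) = 1.92088 / 1.029 = 1.86674 years.

1.867 years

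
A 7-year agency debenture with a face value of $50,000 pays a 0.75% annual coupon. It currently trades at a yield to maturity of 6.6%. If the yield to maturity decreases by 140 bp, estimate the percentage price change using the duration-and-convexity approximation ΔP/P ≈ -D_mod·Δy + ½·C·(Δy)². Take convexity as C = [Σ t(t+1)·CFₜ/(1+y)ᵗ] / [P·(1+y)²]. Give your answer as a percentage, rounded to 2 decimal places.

+9.40%

With y = 0.066:
  t   CF        PV=CF/(1+0.066)^t    t·PV        t(t+1)·PV
  1       375.00       351.7824       351.7824         703.5647
  2       375.00       330.0022       660.0044       1,980.0133
  3       375.00       309.5706       928.7117       3,714.8467
  4       375.00       290.4039     1,161.6156       5,808.0781
  5       375.00       272.4239     1,362.1196       8,172.7177
  6       375.00       255.5572     1,533.3429      10,733.4004
  7    50,375.00    32,204.3566   225,430.4959   1,803,443.9669
  Σ                 34,014.0967   231,428.0725   1,834,556.5879
P = 34,014.0967; D_Mac = 6.80389 yrs; D_mod = 6.38263 yrs; C = 47.46328.
Duration effect: -6.38263 × (-0.014) = +0.089357
Convexity effect: 0.5 × 47.46328 × (-0.014)² = +0.0046514
ΔP/P ≈ +0.089357 + 0.0046514 = +0.094008 = +9.4008%.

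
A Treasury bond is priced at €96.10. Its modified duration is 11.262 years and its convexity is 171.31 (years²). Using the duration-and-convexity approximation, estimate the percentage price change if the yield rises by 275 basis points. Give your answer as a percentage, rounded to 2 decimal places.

-24.49%

Duration effect: -D_mod·Δy = -11.262 × (+0.0275) = -0.309705
Convexity effect: ½·C·(Δy)² = 0.5 × 171.31 × (0.0275)² = +0.06477659375
ΔP/P ≈ -0.309705 + 0.06477659375 = -0.24492840625
= -24.492840625%.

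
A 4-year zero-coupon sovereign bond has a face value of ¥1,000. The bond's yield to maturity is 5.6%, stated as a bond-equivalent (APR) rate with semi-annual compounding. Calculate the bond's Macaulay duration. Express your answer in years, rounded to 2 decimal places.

4.00 years

A zero-coupon bond has a single cash flow at maturity, so its Macaulay duration equals its maturity: 4 years.
(Equivalently: 8 semi-annual periods ÷ 2 = 4 years.)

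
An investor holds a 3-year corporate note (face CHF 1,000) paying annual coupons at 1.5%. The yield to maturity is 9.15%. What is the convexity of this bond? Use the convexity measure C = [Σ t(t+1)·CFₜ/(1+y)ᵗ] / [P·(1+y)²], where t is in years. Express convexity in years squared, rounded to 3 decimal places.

9.851

With y = 0.0915:
  t   CF        PV=CF/(1+0.0915)^t    t·PV        t(t+1)·PV
  1        15.00        13.7426        13.7426          27.4851
  2        15.00        12.5905        25.1810          75.5431
  3     1,015.00       780.5394     2,341.6182       9,366.4726
  Σ                    806.8725     2,380.5418       9,469.5009
P = 806.8725.
Convexity = Σ t(t+1)·PV / [P·(1+y)²] = 9,469.5009 / (806.8725 × 1.191372) = 9.85087.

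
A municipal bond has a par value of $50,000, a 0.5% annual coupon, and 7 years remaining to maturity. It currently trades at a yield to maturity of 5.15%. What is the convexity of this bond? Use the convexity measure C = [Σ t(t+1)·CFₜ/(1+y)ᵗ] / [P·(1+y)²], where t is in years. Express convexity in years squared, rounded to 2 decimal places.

49.45

With y = 0.0515:
  t   CF        PV=CF/(1+0.0515)^t    t·PV        t(t+1)·PV
  1       250.00       237.7556       237.7556         475.5112
  2       250.00       226.1109       452.2218       1,356.6653
  3       250.00       215.0365       645.1095       2,580.4380
  4       250.00       204.5045       818.0181       4,090.0903
  5       250.00       194.4884       972.4418       5,834.6509
  6       250.00       184.9628     1,109.7767       7,768.4368
  7    50,250.00    35,356.6514   247,496.5600   1,979,972.4799
  Σ                 36,619.5100   251,731.8834   2,002,078.2723
P = 36,619.5100.
Convexity = Σ t(t+1)·PV / [P·(1+y)²] = 2,002,078.2723 / (36,619.5100 × 1.105652) = 49.44814.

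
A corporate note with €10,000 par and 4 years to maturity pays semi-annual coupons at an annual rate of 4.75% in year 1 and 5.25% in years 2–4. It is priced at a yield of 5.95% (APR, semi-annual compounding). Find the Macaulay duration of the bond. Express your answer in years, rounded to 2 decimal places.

Periodic yield y = 0.02975. Discount each cash flow and weight by its period:
  t   CF        PV=CF/(1+0.02975)^t    t·PV
  1       237.50       230.6385       230.6385
  2       237.50       223.9752       447.9505
  3       262.50       240.3997       721.1991
  4       262.50       233.4544       933.8177
  5       262.50       226.7098     1,133.5490
  6       262.50       220.1600     1,320.9603
  7       262.50       213.7995     1,496.5966
  8    10,262.50     8,117.0602    64,936.4813
  Σ                  9,706.1974    71,221.1929
Price P = Σ PV = 9,706.1974.
Macaulay duration = Σ(t·PV) / P = 71,221.1929 / 9,706.1974 = 7.33770 half-year periods.
In years: 7.33770 / 2 = 3.66885 years.

3.67 years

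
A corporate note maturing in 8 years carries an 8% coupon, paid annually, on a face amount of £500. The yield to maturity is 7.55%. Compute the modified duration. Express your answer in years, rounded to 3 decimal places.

Periodic yield y = 0.0755. First find Macaulay duration:
  t   CF        PV=CF/(1+0.0755)^t    t·PV
  1        40.00        37.1920        37.1920
  2        40.00        34.5811        69.1623
  3        40.00        32.1535        96.4606
  4        40.00        29.8964       119.5854
  5        40.00        27.7976       138.9882
  6        40.00        25.8462       155.0775
  7        40.00        24.0318       168.2229
  8       540.00       301.6549     2,413.2395
  Σ                    513.1537     3,197.9284
P = 513.1537; Macaulay duration = 3,197.9284 / 513.1537 = 6.23191 years.
Modified duration = D_Mac / (1 + y) = 6.23191 / 1.0755 = 5.79443 years.

5.794 years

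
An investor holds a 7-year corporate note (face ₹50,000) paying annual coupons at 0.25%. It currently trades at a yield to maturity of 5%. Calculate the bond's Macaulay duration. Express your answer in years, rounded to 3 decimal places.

6.936 years

Periodic yield y = 0.05. Discount each cash flow and weight by its year:
  t   CF        PV=CF/(1+0.05)^t    t·PV
  1       125.00       119.0476       119.0476
  2       125.00       113.3787       226.7574
  3       125.00       107.9797       323.9391
  4       125.00       102.8378       411.3512
  5       125.00        97.9408       489.7039
  6       125.00        93.2769       559.6615
  7    50,125.00    35,622.9017   249,360.3117
  Σ                 36,257.3632   251,490.7724
Price P = Σ PV = 36,257.3632.
Macaulay duration = Σ(t·PV) / P = 251,490.7724 / 36,257.3632 = 6.93627 years.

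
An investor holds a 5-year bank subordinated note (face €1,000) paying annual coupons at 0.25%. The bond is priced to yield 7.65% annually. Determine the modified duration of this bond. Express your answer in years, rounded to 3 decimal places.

Periodic yield y = 0.0765. First find Macaulay duration:
  t   CF        PV=CF/(1+0.0765)^t    t·PV
  1         2.50         2.3223         2.3223
  2         2.50         2.1573         4.3146
  3         2.50         2.0040         6.0120
  4         2.50         1.8616         7.4464
  5     1,002.50       693.4485     3,467.2425
  Σ                    701.7937     3,487.3378
P = 701.7937; Macaulay duration = 3,487.3378 / 701.7937 = 4.96918 years.
Modified duration = D_Mac / (1 + y) = 4.96918 / 1.0765 = 4.61605 years.

4.616 years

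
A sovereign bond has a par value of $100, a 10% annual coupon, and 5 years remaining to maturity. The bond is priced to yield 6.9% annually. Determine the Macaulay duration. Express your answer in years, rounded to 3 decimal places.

Periodic yield y = 0.069. Discount each cash flow and weight by its year:
  t   CF        PV=CF/(1+0.069)^t    t·PV
  1        10.00         9.3545         9.3545
  2        10.00         8.7507        17.5015
  3        10.00         8.1859        24.5577
  4        10.00         7.6575        30.6302
  5       110.00        78.7960       393.9800
  Σ                    112.7447       476.0239
Price P = Σ PV = 112.7447.
Macaulay duration = Σ(t·PV) / P = 476.0239 / 112.7447 = 4.22214 years.

4.222 years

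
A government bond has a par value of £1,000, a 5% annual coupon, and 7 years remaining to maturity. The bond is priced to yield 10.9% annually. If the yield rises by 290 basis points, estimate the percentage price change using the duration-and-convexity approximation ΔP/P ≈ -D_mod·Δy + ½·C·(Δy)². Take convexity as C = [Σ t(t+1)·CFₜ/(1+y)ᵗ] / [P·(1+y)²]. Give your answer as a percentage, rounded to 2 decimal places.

With y = 0.109:
  t   CF        PV=CF/(1+0.109)^t    t·PV        t(t+1)·PV
  1        50.00        45.0857        45.0857          90.1713
  2        50.00        40.6543        81.3087         243.9260
  3        50.00        36.6586       109.9757         439.9027
  4        50.00        33.0555       132.2220         661.1101
  5        50.00        29.8066       149.0329         894.1977
  6        50.00        26.8770       161.2620       1,128.8338
  7     1,050.00       508.9422     3,562.5955      28,500.7641
  Σ                    721.0799     4,241.4825      31,958.9057
P = 721.0799; D_Mac = 5.88213 yrs; D_mod = 5.30399 yrs; C = 36.03674.
Duration effect: -5.30399 × (+0.029) = -0.153816
Convexity effect: 0.5 × 36.03674 × (0.029)² = +0.0151534
ΔP/P ≈ -0.153816 + 0.0151534 = -0.138662 = -13.8662%.

-13.87%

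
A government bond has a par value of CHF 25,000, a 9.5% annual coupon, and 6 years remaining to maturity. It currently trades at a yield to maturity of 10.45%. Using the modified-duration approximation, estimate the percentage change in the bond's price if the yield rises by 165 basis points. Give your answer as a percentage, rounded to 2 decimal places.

Periodic yield y = 0.1045. Modified duration first:
  t   CF        PV=CF/(1+0.1045)^t    t·PV
  1     2,375.00     2,150.2943     2,150.2943
  2     2,375.00     1,946.8486     3,893.6971
  3     2,375.00     1,762.6515     5,287.9545
  4     2,375.00     1,595.8818     6,383.5274
  5     2,375.00     1,444.8908     7,224.4538
  6    27,375.00    15,078.5579    90,471.3471
  Σ                 23,979.1248   115,411.2741
P = 23,979.1248; D_Mac = 4.81299 yrs; D_mod = 4.81299/(1+0.1045) = 4.35762 yrs.
ΔP/P ≈ -D_mod · Δy = -4.35762 × (+0.0165) = -0.071901 = -7.1901%.

-7.19%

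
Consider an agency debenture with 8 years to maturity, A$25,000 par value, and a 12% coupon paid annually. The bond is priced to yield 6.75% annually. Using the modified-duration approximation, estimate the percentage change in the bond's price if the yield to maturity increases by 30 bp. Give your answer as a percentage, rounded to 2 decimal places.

Periodic yield y = 0.0675. Modified duration first:
  t   CF        PV=CF/(1+0.0675)^t    t·PV
  1     3,000.00     2,810.3044     2,810.3044
  2     3,000.00     2,632.6037     5,265.2074
  3     3,000.00     2,466.1393     7,398.4179
  4     3,000.00     2,310.2007     9,240.8030
  5     3,000.00     2,164.1225    10,820.6124
  6     3,000.00     2,027.2810    12,163.6861
  7     3,000.00     1,899.0923    13,293.6460
  8    28,000.00    16,604.0855   132,832.6842
  Σ                 32,913.8295   193,825.3614
P = 32,913.8295; D_Mac = 5.88887 yrs; D_mod = 5.88887/(1+0.0675) = 5.51651 yrs.
ΔP/P ≈ -D_mod · Δy = -5.51651 × (+0.003) = -0.016550 = -1.6550%.

-1.65%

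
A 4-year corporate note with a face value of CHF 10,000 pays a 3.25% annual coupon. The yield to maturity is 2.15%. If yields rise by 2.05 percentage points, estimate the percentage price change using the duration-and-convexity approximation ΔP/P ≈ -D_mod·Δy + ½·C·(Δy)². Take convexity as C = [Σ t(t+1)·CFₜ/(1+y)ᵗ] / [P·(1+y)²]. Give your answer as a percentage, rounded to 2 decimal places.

With y = 0.0215:
  t   CF        PV=CF/(1+0.0215)^t    t·PV        t(t+1)·PV
  1       325.00       318.1596       318.1596         636.3191
  2       325.00       311.4631       622.9262       1,868.7787
  3       325.00       304.9076       914.7228       3,658.8912
  4    10,325.00     9,482.7997    37,931.1987     189,655.9936
  Σ                 10,417.3300    39,787.0073     195,819.9826
P = 10,417.3300; D_Mac = 3.81931 yrs; D_mod = 3.73892 yrs; C = 18.01457.
Duration effect: -3.73892 × (+0.0205) = -0.076648
Convexity effect: 0.5 × 18.01457 × (0.0205)² = +0.0037853
ΔP/P ≈ -0.076648 + 0.0037853 = -0.072863 = -7.2863%.

-7.29%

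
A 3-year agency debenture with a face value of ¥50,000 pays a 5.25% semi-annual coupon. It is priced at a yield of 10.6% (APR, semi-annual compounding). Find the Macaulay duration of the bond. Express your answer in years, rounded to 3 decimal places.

Periodic yield y = 0.053. Discount each cash flow and weight by its period:
  t   CF        PV=CF/(1+0.053)^t    t·PV
  1     1,312.50     1,246.4387     1,246.4387
  2     1,312.50     1,183.7025     2,367.4050
  3     1,312.50     1,124.1239     3,372.3718
  4     1,312.50     1,067.5441     4,270.1764
  5     1,312.50     1,013.8121     5,069.0603
  6    51,312.50    37,640.2888   225,841.7330
  Σ                 43,275.9102   242,167.1854
Price P = Σ PV = 43,275.9102.
Macaulay duration = Σ(t·PV) / P = 242,167.1854 / 43,275.9102 = 5.59589 half-year periods.
In years: 5.59589 / 2 = 2.79794 years.

2.798 years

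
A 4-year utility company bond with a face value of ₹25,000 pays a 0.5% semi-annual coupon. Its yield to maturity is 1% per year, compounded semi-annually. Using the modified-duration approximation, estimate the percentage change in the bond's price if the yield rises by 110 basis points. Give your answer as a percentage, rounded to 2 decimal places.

-4.34%

Periodic yield y = 0.005. Modified duration first:
  t   CF        PV=CF/(1+0.005)^t    t·PV
  1        62.50        62.1891        62.1891
  2        62.50        61.8797       123.7593
  3        62.50        61.5718       184.7154
  4        62.50        61.2655       245.0619
  5        62.50        60.9607       304.8033
  6        62.50        60.6574       363.9443
  7        62.50        60.3556       422.4892
  8    25,062.50    24,082.1854   192,657.4834
  Σ                 24,511.0650   194,364.4458
P = 24,511.0650; D_Mac = 7.92966 half-year periods = 3.96483 yrs; D_mod = 3.96483/(1+0.005) = 3.94511 yrs.
ΔP/P ≈ -D_mod · Δy = -3.94511 × (+0.011) = -0.043396 = -4.3396%.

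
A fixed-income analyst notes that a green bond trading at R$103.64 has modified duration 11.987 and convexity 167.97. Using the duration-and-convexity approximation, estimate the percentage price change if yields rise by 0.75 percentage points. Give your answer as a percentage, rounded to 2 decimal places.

Duration effect: -D_mod·Δy = -11.987 × (+0.0075) = -0.0899025
Convexity effect: ½·C·(Δy)² = 0.5 × 167.97 × (0.0075)² = +0.00472415625
ΔP/P ≈ -0.0899025 + 0.00472415625 = -0.08517834375
= -8.517834375%.

-8.52%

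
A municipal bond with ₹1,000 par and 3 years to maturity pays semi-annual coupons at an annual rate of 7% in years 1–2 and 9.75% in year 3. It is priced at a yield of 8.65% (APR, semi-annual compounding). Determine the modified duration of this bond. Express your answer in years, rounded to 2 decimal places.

2.64 years

Periodic yield y = 0.04325. First find Macaulay duration:
  t   CF        PV=CF/(1+0.04325)^t    t·PV
  1        35.00        33.5490        33.5490
  2        35.00        32.1582        64.3163
  3        35.00        30.8250        92.4750
  4        35.00        29.5471       118.1883
  5        48.75        39.4487       197.2435
  6     1,048.75       813.4701     4,880.8208
  Σ                    978.9981     5,386.5929
P = 978.9981; Macaulay duration = 5,386.5929 / 978.9981 = 5.50215 half-year periods = 2.75107 years.
Modified duration = D_Mac / (1 + y) = 2.75107 / 1.04325 = 2.63702 years.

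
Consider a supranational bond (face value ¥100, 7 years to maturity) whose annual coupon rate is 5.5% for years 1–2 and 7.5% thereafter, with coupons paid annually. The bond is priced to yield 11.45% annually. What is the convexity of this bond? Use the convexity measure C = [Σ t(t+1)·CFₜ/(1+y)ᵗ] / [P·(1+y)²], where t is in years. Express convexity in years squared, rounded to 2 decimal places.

34.08

With y = 0.1145:
  t   CF        PV=CF/(1+0.1145)^t    t·PV        t(t+1)·PV
  1         5.50         4.9349         4.9349           9.8699
  2         5.50         4.4279         8.8559          26.5677
  3         7.50         5.4178        16.2533          65.0133
  4         7.50         4.8612        19.4447          97.2234
  5         7.50         4.3618        21.8088         130.8525
  6         7.50         3.9136        23.4818         164.3729
  7       107.50        50.3324       352.3271       2,818.6164
  Σ                     78.2497       447.1065       3,312.5162
P = 78.2497.
Convexity = Σ t(t+1)·PV / [P·(1+y)²] = 3,312.5162 / (78.2497 × 1.242110) = 34.08124.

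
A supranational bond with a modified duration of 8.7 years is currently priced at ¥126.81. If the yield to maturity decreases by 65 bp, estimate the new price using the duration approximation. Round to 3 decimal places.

Duration approximation: ΔP/P ≈ -D_mod · Δy = -8.7 × (-0.0065) = +0.056550.
New price ≈ 126.81 × (1 + 0.056550) = 133.9811055.

¥133.981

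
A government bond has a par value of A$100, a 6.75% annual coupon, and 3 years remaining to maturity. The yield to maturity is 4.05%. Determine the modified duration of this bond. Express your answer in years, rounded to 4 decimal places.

2.7115 years

Periodic yield y = 0.0405. First find Macaulay duration:
  t   CF        PV=CF/(1+0.0405)^t    t·PV
  1         6.75         6.4873         6.4873
  2         6.75         6.2348        12.4695
  3       106.75        94.7636       284.2909
  Σ                    107.4856       303.2476
P = 107.4856; Macaulay duration = 303.2476 / 107.4856 = 2.82129 years.
Modified duration = D_Mac / (1 + y) = 2.82129 / 1.0405 = 2.71147 years.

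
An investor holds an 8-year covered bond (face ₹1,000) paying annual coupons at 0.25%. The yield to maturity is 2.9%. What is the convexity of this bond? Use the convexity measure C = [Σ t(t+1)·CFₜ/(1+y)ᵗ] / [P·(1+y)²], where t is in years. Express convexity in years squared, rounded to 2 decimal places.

67.11

With y = 0.029:
  t   CF        PV=CF/(1+0.029)^t    t·PV        t(t+1)·PV
  1         2.50         2.4295         2.4295           4.8591
  2         2.50         2.3611         4.7221          14.1664
  3         2.50         2.2945         6.8836          27.5344
  4         2.50         2.2299         8.9195          44.5973
  5         2.50         2.1670        10.8351          65.0106
  6         2.50         2.1059        12.6357          88.4498
  7         2.50         2.0466        14.3262         114.6094
  8     1,002.50       797.5564     6,380.4509      57,424.0580
  Σ                    813.1909     6,441.2026      57,783.2851
P = 813.1909.
Convexity = Σ t(t+1)·PV / [P·(1+y)²] = 57,783.2851 / (813.1909 × 1.058841) = 67.10872.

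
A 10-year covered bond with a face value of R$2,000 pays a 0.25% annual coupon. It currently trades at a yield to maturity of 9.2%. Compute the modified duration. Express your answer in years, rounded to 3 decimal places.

8.981 years

Periodic yield y = 0.092. First find Macaulay duration:
  t   CF        PV=CF/(1+0.092)^t    t·PV
  1         5.00         4.5788         4.5788
  2         5.00         4.1930         8.3860
  3         5.00         3.8397        11.5192
  4         5.00         3.5162        14.0650
  5         5.00         3.2200        16.1000
  6         5.00         2.9487        17.6923
  7         5.00         2.7003        18.9021
  8         5.00         2.4728        19.7824
  9         5.00         2.2645        20.3802
  10    2,005.00       831.5493     8,315.4928
  Σ                    861.2833     8,446.8989
P = 861.2833; Macaulay duration = 8,446.8989 / 861.2833 = 9.80734 years.
Modified duration = D_Mac / (1 + y) = 9.80734 / 1.092 = 8.98108 years.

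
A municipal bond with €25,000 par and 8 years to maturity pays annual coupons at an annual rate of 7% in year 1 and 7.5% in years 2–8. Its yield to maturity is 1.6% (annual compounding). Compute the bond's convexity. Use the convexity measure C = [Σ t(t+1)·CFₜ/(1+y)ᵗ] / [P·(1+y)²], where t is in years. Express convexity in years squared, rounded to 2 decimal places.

With y = 0.016:
  t   CF        PV=CF/(1+0.016)^t    t·PV        t(t+1)·PV
  1     1,750.00     1,722.4409     1,722.4409       3,444.8819
  2     1,875.00     1,816.4099     3,632.8198      10,898.4593
  3     1,875.00     1,787.8050     5,363.4150      21,453.6600
  4     1,875.00     1,759.6506     7,038.6024      35,193.0119
  5     1,875.00     1,731.9396     8,659.6978      51,958.1868
  6     1,875.00     1,704.6649    10,227.9895      71,595.9267
  7     1,875.00     1,677.8198    11,744.7386      93,957.9091
  8    26,875.00    23,670.0301   189,360.2404   1,704,242.1638
  Σ                 35,870.7608   237,749.9445   1,992,744.1995
P = 35,870.7608.
Convexity = Σ t(t+1)·PV / [P·(1+y)²] = 1,992,744.1995 / (35,870.7608 × 1.032256) = 53.81750.

53.82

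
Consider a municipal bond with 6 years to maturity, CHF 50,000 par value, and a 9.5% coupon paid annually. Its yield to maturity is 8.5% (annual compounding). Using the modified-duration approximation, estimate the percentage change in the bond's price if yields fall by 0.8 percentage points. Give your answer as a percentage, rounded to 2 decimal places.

Periodic yield y = 0.085. Modified duration first:
  t   CF        PV=CF/(1+0.085)^t    t·PV
  1     4,750.00     4,377.8802     4,377.8802
  2     4,750.00     4,034.9126     8,069.8252
  3     4,750.00     3,718.8135    11,156.4404
  4     4,750.00     3,427.4779    13,709.9114
  5     4,750.00     3,158.9658    15,794.8288
  6    54,750.00    33,558.7437   201,352.4623
  Σ                 52,276.7936   254,461.3483
P = 52,276.7936; D_Mac = 4.86758 yrs; D_mod = 4.86758/(1+0.085) = 4.48625 yrs.
ΔP/P ≈ -D_mod · Δy = -4.48625 × (-0.008) = +0.035890 = +3.5890%.

+3.59%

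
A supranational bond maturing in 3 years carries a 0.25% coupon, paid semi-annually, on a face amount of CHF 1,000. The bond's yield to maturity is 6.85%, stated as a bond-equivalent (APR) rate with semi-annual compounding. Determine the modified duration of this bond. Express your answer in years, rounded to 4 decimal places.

2.8905 years

Periodic yield y = 0.03425. First find Macaulay duration:
  t   CF        PV=CF/(1+0.03425)^t    t·PV
  1         1.25         1.2086         1.2086
  2         1.25         1.1686         2.3372
  3         1.25         1.1299         3.3896
  4         1.25         1.0925         4.3699
  5         1.25         1.0563         5.2814
  6     1,001.25       818.0679     4,908.4074
  Σ                    823.7237     4,924.9941
P = 823.7237; Macaulay duration = 4,924.9941 / 823.7237 = 5.97894 half-year periods = 2.98947 years.
Modified duration = D_Mac / (1 + y) = 2.98947 / 1.03425 = 2.89047 years.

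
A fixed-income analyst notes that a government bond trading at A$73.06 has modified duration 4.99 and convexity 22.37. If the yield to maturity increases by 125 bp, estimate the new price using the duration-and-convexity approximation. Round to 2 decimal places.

A$68.63

Duration effect: -D_mod·Δy = -4.99 × (+0.0125) = -0.062375
Convexity effect: ½·C·(Δy)² = 0.5 × 22.37 × (0.0125)² = +0.00174765625
ΔP/P ≈ -0.062375 + 0.00174765625 = -0.06062734375
New price ≈ 73.06 × (1 - 0.06062734375) = 68.630566265625.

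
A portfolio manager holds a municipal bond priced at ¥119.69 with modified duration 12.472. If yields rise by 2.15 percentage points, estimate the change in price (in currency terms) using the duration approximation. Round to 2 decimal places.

-¥32.09

Duration approximation: ΔP/P ≈ -D_mod · Δy = -12.472 × (+0.0215) = -0.268148.
ΔP ≈ 119.69 × (-0.268148) = -32.09463412.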